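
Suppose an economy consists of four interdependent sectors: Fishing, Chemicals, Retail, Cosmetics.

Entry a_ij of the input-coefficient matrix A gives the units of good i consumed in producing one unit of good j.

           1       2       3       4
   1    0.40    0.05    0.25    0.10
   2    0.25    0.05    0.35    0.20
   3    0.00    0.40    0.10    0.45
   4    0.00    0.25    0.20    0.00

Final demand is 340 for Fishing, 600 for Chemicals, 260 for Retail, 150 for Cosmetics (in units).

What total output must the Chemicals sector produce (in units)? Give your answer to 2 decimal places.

x_2 = 1781.17

I − A =
  [   0.60    -0.05    -0.25    -0.10]
  [  -0.25     0.95    -0.35    -0.20]
  [   0.00    -0.40     0.90    -0.45]
  [   0.00    -0.25    -0.20     1.00]
Compute the cofactors C_ij = (−1)^(i+j)·(3×3 minor ij) of I−A; the adjugate is their transpose:
adj(I−A) = Cᵀ =
  [ 0.529125   0.199125   0.272250   0.215250]
  [ 0.202500   0.486000   0.301500   0.253125]
  [ 0.128125   0.307500   0.521250   0.308875]
  [ 0.076250   0.183000   0.179625   0.392750]
det(I−A) = Σ_j (I−A)_1j·C_1j = (0.60)(0.529125) + (-0.05)(0.202500) + (-0.25)(0.128125) + (-0.10)(0.076250) = 0.26769375
(I − A)⁻¹ = adj(I−A) / det(I−A) ≈
  [   1.9766     0.7439     1.0170     0.8041]
  [   0.7565     1.8155     1.1263     0.9456]
  [   0.4786     1.1487     1.9472     1.1538]
  [   0.2848     0.6836     0.6710     1.4672]
x = (I − A)⁻¹ d = adj(I−A)·d / det(I−A), with det(I−A) = 0.26769375:
  x_1 = (0.529125·340 + 0.199125·600 + 0.272250·260 + 0.215250·150) / 0.26769375 = 402.45 / 0.26769375 ≈ 1503.40
  x_2 = (0.202500·340 + 0.486000·600 + 0.301500·260 + 0.253125·150) / 0.26769375 = 476.80875 / 0.26769375 ≈ 1781.17
  x_3 = (0.128125·340 + 0.307500·600 + 0.521250·260 + 0.308875·150) / 0.26769375 = 409.91875 / 0.26769375 ≈ 1531.30
  x_4 = (0.076250·340 + 0.183000·600 + 0.179625·260 + 0.392750·150) / 0.26769375 = 241.34 / 0.26769375 ≈ 901.55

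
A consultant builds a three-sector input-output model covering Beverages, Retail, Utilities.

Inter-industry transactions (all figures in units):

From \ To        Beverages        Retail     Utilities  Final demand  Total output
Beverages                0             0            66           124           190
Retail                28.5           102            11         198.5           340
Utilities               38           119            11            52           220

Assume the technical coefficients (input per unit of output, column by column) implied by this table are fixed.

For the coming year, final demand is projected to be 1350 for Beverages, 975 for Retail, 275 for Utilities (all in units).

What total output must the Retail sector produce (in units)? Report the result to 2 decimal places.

x_2 = 1864.77

Technical coefficients a_ij = z_ij / X_j:
  a_11 = 0/190 = 0.00, a_21 = 28.5/190 = 0.15, a_31 = 38/190 = 0.20
  a_12 = 0/340 = 0.00, a_22 = 102/340 = 0.30, a_32 = 119/340 = 0.35
  a_13 = 66/220 = 0.30, a_23 = 11/220 = 0.05, a_33 = 11/220 = 0.05
I − A =
  [   1.00     0.00    -0.30]
  [  -0.15     0.70    -0.05]
  [  -0.20    -0.35     0.95]
Cofactors of I−A, C_ij = (−1)^(i+j)·(minor ij) (rows/columns in the sector order above):
  C_11 = (0.70)(0.95) − (-0.05)(-0.35) = 0.6475
  C_12 = −[(-0.15)(0.95) − (-0.05)(-0.20)] = 0.1525
  C_13 = (-0.15)(-0.35) − (0.70)(-0.20) = 0.1925
  C_21 = −[(0.00)(0.95) − (-0.30)(-0.35)] = 0.1050
  C_22 = (1.00)(0.95) − (-0.30)(-0.20) = 0.8900
  C_23 = −[(1.00)(-0.35) − (0.00)(-0.20)] = 0.3500
  C_31 = (0.00)(-0.05) − (-0.30)(0.70) = 0.2100
  C_32 = −[(1.00)(-0.05) − (-0.30)(-0.15)] = 0.0950
  C_33 = (1.00)(0.70) − (0.00)(-0.15) = 0.7000
det(I−A) = Σ_j (I−A)_1j·C_1j = (1.00)(0.6475) + (0.00)(0.1525) + (-0.30)(0.1925) = 0.58975
adj(I−A) = Cᵀ =
  [ 0.6475   0.1050   0.2100]
  [ 0.1525   0.8900   0.0950]
  [ 0.1925   0.3500   0.7000]
(I − A)⁻¹ = adj(I−A) / det(I−A) ≈
  [   1.0979     0.1780     0.3561]
  [   0.2586     1.5091     0.1611]
  [   0.3264     0.5935     1.1869]
x = (I − A)⁻¹ d = adj(I−A)·d / det(I−A), with det(I−A) = 0.58975:
  x_1 = (0.6475·1350 + 0.1050·975 + 0.2100·275) / 0.58975 = 1034.25 / 0.58975 ≈ 1753.71
  x_2 = (0.1525·1350 + 0.8900·975 + 0.0950·275) / 0.58975 = 1099.75 / 0.58975 ≈ 1864.77
  x_3 = (0.1925·1350 + 0.3500·975 + 0.7000·275) / 0.58975 = 793.625 / 0.58975 ≈ 1345.70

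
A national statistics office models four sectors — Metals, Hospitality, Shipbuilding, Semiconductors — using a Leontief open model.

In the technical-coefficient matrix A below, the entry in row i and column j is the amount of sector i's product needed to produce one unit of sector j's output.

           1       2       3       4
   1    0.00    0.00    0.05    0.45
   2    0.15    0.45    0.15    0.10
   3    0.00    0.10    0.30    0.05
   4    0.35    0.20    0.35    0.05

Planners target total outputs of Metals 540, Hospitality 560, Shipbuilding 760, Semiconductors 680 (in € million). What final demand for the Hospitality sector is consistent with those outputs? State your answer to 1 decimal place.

I − A =
  [   1.00     0.00    -0.05    -0.45]
  [  -0.15     0.55    -0.15    -0.10]
  [   0.00    -0.10     0.70    -0.05]
  [  -0.35    -0.20    -0.35     0.95]
d = (I − A) x:
  d_1 = (+1.00)·540 + (+0.00)·560 + (-0.05)·760 + (-0.45)·680 = 196.0
  d_2 = (-0.15)·540 + (+0.55)·560 + (-0.15)·760 + (-0.10)·680 = 45.0
  d_3 = (+0.00)·540 + (-0.10)·560 + (+0.70)·760 + (-0.05)·680 = 442.0
  d_4 = (-0.35)·540 + (-0.20)·560 + (-0.35)·760 + (+0.95)·680 = 79.0

d_2 = 45.0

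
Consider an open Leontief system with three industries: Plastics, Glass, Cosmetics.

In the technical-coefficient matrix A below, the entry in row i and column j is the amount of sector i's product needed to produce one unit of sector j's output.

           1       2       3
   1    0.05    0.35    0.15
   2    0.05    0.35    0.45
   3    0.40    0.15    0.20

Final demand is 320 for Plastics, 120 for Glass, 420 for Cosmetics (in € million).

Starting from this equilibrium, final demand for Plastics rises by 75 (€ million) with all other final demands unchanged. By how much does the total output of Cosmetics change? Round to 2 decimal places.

Δx_3 = 64.15

I − A =
  [   0.95    -0.35    -0.15]
  [  -0.05     0.65    -0.45]
  [  -0.40    -0.15     0.80]
Cofactors of I−A, C_ij = (−1)^(i+j)·(minor ij) (rows/columns in the sector order above):
  C_11 = (0.65)(0.80) − (-0.45)(-0.15) = 0.4525
  C_12 = −[(-0.05)(0.80) − (-0.45)(-0.40)] = 0.2200
  C_13 = (-0.05)(-0.15) − (0.65)(-0.40) = 0.2675
  C_21 = −[(-0.35)(0.80) − (-0.15)(-0.15)] = 0.3025
  C_22 = (0.95)(0.80) − (-0.15)(-0.40) = 0.7000
  C_23 = −[(0.95)(-0.15) − (-0.35)(-0.40)] = 0.2825
  C_31 = (-0.35)(-0.45) − (-0.15)(0.65) = 0.2550
  C_32 = −[(0.95)(-0.45) − (-0.15)(-0.05)] = 0.4350
  C_33 = (0.95)(0.65) − (-0.35)(-0.05) = 0.6000
det(I−A) = Σ_j (I−A)_1j·C_1j = (0.95)(0.4525) + (-0.35)(0.2200) + (-0.15)(0.2675) = 0.31275
adj(I−A) = Cᵀ =
  [ 0.4525   0.3025   0.2550]
  [ 0.2200   0.7000   0.4350]
  [ 0.2675   0.2825   0.6000]
(I − A)⁻¹ = adj(I−A) / det(I−A) ≈
  [   1.4468     0.9672     0.8153]
  [   0.7034     2.2382     1.3909]
  [   0.8553     0.9033     1.9185]
Δx = (I − A)⁻¹ Δd with Δd having +75 in the Plastics component and 0 elsewhere.
So Δx_3 = L_31 · (+75), where L_31 = adj(I−A)_31 / det(I−A) = 0.2675 / 0.31275.
Δx_3 = 0.2675 × (+75) / 0.31275 = 20.0625 / 0.31275 ≈ 64.15.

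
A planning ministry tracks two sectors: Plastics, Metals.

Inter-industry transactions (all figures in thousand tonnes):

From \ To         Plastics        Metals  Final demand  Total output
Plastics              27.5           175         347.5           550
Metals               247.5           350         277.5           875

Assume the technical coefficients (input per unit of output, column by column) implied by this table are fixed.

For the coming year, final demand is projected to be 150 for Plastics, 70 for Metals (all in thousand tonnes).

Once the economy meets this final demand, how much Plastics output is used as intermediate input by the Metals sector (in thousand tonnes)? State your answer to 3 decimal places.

z_PM = 55.833

Technical coefficients a_ij = z_ij / X_j:
  a_PP = 27.5/550 = 0.05, a_MP = 247.5/550 = 0.45
  a_PM = 175/875 = 0.20, a_MM = 350/875 = 0.40
I − A =
  [   0.95    -0.20]
  [  -0.45     0.60]
det(I−A) = (0.95)(0.60) − (-0.20)(-0.45) = 0.4800
adj(I−A) = [[0.60, 0.20], [0.45, 0.95]]
(I − A)⁻¹ = adj(I−A) / det(I−A) ≈
  [   1.2500     0.4167]
  [   0.9375     1.9792]
First solve x = (I − A)⁻¹ d = adj(I−A)·d / det(I−A); in particular x_M = (0.45·150 + 0.95·70) / 0.4800 = 134.00 / 0.4800 ≈ 279.16667.
Intermediate flow from P to M: z_PM = a_PM · x_M = 0.20 × 134.00 / 0.4800 = 26.80 / 0.4800 ≈ 55.833.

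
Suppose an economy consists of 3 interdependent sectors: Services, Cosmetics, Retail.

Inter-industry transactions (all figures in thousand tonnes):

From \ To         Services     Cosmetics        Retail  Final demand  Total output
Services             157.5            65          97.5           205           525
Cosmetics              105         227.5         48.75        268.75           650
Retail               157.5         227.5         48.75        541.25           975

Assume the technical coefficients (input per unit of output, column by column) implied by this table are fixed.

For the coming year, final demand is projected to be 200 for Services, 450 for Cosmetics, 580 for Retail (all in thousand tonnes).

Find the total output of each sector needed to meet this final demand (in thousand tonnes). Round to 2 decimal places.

x_S = 587.40, x_C = 961.53, x_R = 1150.27

Technical coefficients a_ij = z_ij / X_j:
  a_SS = 157.5/525 = 0.30, a_CS = 105/525 = 0.20, a_RS = 157.5/525 = 0.30
  a_SC = 65/650 = 0.10, a_CC = 227.5/650 = 0.35, a_RC = 227.5/650 = 0.35
  a_SR = 97.5/975 = 0.10, a_CR = 48.75/975 = 0.05, a_RR = 48.75/975 = 0.05
I − A =
  [   0.70    -0.10    -0.10]
  [  -0.20     0.65    -0.05]
  [  -0.30    -0.35     0.95]
Cofactors of I−A, C_ij = (−1)^(i+j)·(minor ij) (rows/columns in the sector order above):
  C_11 = (0.65)(0.95) − (-0.05)(-0.35) = 0.6000
  C_12 = −[(-0.20)(0.95) − (-0.05)(-0.30)] = 0.2050
  C_13 = (-0.20)(-0.35) − (0.65)(-0.30) = 0.2650
  C_21 = −[(-0.10)(0.95) − (-0.10)(-0.35)] = 0.1300
  C_22 = (0.70)(0.95) − (-0.10)(-0.30) = 0.6350
  C_23 = −[(0.70)(-0.35) − (-0.10)(-0.30)] = 0.2750
  C_31 = (-0.10)(-0.05) − (-0.10)(0.65) = 0.0700
  C_32 = −[(0.70)(-0.05) − (-0.10)(-0.20)] = 0.0550
  C_33 = (0.70)(0.65) − (-0.10)(-0.20) = 0.4350
det(I−A) = Σ_j (I−A)_1j·C_1j = (0.70)(0.6000) + (-0.10)(0.2050) + (-0.10)(0.2650) = 0.3730
adj(I−A) = Cᵀ =
  [ 0.6000   0.1300   0.0700]
  [ 0.2050   0.6350   0.0550]
  [ 0.2650   0.2750   0.4350]
(I − A)⁻¹ = adj(I−A) / det(I−A) ≈
  [   1.6086     0.3485     0.1877]
  [   0.5496     1.7024     0.1475]
  [   0.7105     0.7373     1.1662]
x = (I − A)⁻¹ d = adj(I−A)·d / det(I−A), with det(I−A) = 0.3730:
  x_S = (0.6000·200 + 0.1300·450 + 0.0700·580) / 0.3730 = 219.10 / 0.3730 ≈ 587.40
  x_C = (0.2050·200 + 0.6350·450 + 0.0550·580) / 0.3730 = 358.65 / 0.3730 ≈ 961.53
  x_R = (0.2650·200 + 0.2750·450 + 0.4350·580) / 0.3730 = 429.05 / 0.3730 ≈ 1150.27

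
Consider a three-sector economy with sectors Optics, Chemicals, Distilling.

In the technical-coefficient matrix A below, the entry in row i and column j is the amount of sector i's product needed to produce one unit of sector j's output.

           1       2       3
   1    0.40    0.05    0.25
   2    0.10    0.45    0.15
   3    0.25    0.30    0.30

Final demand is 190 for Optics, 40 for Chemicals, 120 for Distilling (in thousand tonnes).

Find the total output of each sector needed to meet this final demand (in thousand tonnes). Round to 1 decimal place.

x_1 = 551.2, x_2 = 309.6, x_3 = 501.0

I − A =
  [   0.60    -0.05    -0.25]
  [  -0.10     0.55    -0.15]
  [  -0.25    -0.30     0.70]
Cofactors of I−A, C_ij = (−1)^(i+j)·(minor ij) (rows/columns in the sector order above):
  C_11 = (0.55)(0.70) − (-0.15)(-0.30) = 0.3400
  C_12 = −[(-0.10)(0.70) − (-0.15)(-0.25)] = 0.1075
  C_13 = (-0.10)(-0.30) − (0.55)(-0.25) = 0.1675
  C_21 = −[(-0.05)(0.70) − (-0.25)(-0.30)] = 0.1100
  C_22 = (0.60)(0.70) − (-0.25)(-0.25) = 0.3575
  C_23 = −[(0.60)(-0.30) − (-0.05)(-0.25)] = 0.1925
  C_31 = (-0.05)(-0.15) − (-0.25)(0.55) = 0.1450
  C_32 = −[(0.60)(-0.15) − (-0.25)(-0.10)] = 0.1150
  C_33 = (0.60)(0.55) − (-0.05)(-0.10) = 0.3250
det(I−A) = Σ_j (I−A)_1j·C_1j = (0.60)(0.3400) + (-0.05)(0.1075) + (-0.25)(0.1675) = 0.15675
adj(I−A) = Cᵀ =
  [ 0.3400   0.1100   0.1450]
  [ 0.1075   0.3575   0.1150]
  [ 0.1675   0.1925   0.3250]
(I − A)⁻¹ = adj(I−A) / det(I−A) ≈
  [   2.1691     0.7018     0.9250]
  [   0.6858     2.2807     0.7337]
  [   1.0686     1.2281     2.0734]
x = (I − A)⁻¹ d = adj(I−A)·d / det(I−A), with det(I−A) = 0.15675:
  x_1 = (0.3400·190 + 0.1100·40 + 0.1450·120) / 0.15675 = 86.40 / 0.15675 ≈ 551.2
  x_2 = (0.1075·190 + 0.3575·40 + 0.1150·120) / 0.15675 = 48.525 / 0.15675 ≈ 309.6
  x_3 = (0.1675·190 + 0.1925·40 + 0.3250·120) / 0.15675 = 78.525 / 0.15675 ≈ 501.0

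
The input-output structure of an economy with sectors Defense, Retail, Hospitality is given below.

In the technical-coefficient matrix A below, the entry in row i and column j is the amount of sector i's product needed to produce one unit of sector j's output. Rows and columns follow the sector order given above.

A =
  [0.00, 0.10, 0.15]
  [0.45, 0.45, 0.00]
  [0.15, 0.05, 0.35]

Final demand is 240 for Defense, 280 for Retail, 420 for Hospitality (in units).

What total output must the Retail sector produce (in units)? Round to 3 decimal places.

I − A =
  [   1.00    -0.10    -0.15]
  [  -0.45     0.55     0.00]
  [  -0.15    -0.05     0.65]
Cofactors of I−A, C_ij = (−1)^(i+j)·(minor ij) (rows/columns in the sector order above):
  C_11 = (0.55)(0.65) − (0.00)(-0.05) = 0.3575
  C_12 = −[(-0.45)(0.65) − (0.00)(-0.15)] = 0.2925
  C_13 = (-0.45)(-0.05) − (0.55)(-0.15) = 0.1050
  C_21 = −[(-0.10)(0.65) − (-0.15)(-0.05)] = 0.0725
  C_22 = (1.00)(0.65) − (-0.15)(-0.15) = 0.6275
  C_23 = −[(1.00)(-0.05) − (-0.10)(-0.15)] = 0.0650
  C_31 = (-0.10)(0.00) − (-0.15)(0.55) = 0.0825
  C_32 = −[(1.00)(0.00) − (-0.15)(-0.45)] = 0.0675
  C_33 = (1.00)(0.55) − (-0.10)(-0.45) = 0.5050
det(I−A) = Σ_j (I−A)_1j·C_1j = (1.00)(0.3575) + (-0.10)(0.2925) + (-0.15)(0.1050) = 0.3125
adj(I−A) = Cᵀ =
  [ 0.3575   0.0725   0.0825]
  [ 0.2925   0.6275   0.0675]
  [ 0.1050   0.0650   0.5050]
(I − A)⁻¹ = adj(I−A) / det(I−A) ≈
  [   1.1440     0.2320     0.2640]
  [   0.9360     2.0080     0.2160]
  [   0.3360     0.2080     1.6160]
x = (I − A)⁻¹ d = adj(I−A)·d / det(I−A), with det(I−A) = 0.3125:
  x_1 = (0.3575·240 + 0.0725·280 + 0.0825·420) / 0.3125 = 140.75 / 0.3125 = 450.400
  x_2 = (0.2925·240 + 0.6275·280 + 0.0675·420) / 0.3125 = 274.25 / 0.3125 = 877.600
  x_3 = (0.1050·240 + 0.0650·280 + 0.5050·420) / 0.3125 = 255.50 / 0.3125 = 817.600

x_2 = 877.600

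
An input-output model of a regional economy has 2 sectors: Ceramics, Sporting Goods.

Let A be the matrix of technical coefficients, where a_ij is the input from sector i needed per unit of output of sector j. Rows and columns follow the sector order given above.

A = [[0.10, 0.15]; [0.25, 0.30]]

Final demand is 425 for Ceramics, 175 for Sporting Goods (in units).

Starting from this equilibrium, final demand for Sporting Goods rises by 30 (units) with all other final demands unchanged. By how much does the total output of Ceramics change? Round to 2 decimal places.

Δx_C = 7.59

I − A =
  [   0.90    -0.15]
  [  -0.25     0.70]
det(I−A) = (0.90)(0.70) − (-0.15)(-0.25) = 0.5925
adj(I−A) = [[0.70, 0.15], [0.25, 0.90]]
(I − A)⁻¹ = adj(I−A) / det(I−A) ≈
  [   1.1814     0.2532]
  [   0.4219     1.5190]
Δx = (I − A)⁻¹ Δd with Δd having +30 in the Sporting Goods component and 0 elsewhere.
So Δx_C = L_CS · (+30), where L_CS = adj(I−A)_CS / det(I−A) = 0.15 / 0.5925.
Δx_C = 0.15 × (+30) / 0.5925 = 4.50 / 0.5925 ≈ 7.59.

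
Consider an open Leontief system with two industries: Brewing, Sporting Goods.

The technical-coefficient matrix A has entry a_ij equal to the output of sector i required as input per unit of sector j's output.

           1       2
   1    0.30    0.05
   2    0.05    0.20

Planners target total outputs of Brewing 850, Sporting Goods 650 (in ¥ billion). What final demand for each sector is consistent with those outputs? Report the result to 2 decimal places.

d_1 = 562.50, d_2 = 477.50

I − A =
  [   0.70    -0.05]
  [  -0.05     0.80]
d = (I − A) x:
  d_1 = (+0.70)·850 + (-0.05)·650 = 562.50
  d_2 = (-0.05)·850 + (+0.80)·650 = 477.50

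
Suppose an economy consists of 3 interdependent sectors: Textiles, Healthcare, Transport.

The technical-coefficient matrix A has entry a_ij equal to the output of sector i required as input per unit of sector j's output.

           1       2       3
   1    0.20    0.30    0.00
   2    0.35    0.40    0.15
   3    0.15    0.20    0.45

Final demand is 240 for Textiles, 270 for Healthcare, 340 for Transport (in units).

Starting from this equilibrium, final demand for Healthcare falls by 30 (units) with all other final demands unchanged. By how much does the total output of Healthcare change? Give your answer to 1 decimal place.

I − A =
  [   0.80    -0.30     0.00]
  [  -0.35     0.60    -0.15]
  [  -0.15    -0.20     0.55]
Cofactors of I−A, C_ij = (−1)^(i+j)·(minor ij) (rows/columns in the sector order above):
  C_11 = (0.60)(0.55) − (-0.15)(-0.20) = 0.3000
  C_12 = −[(-0.35)(0.55) − (-0.15)(-0.15)] = 0.2150
  C_13 = (-0.35)(-0.20) − (0.60)(-0.15) = 0.1600
  C_21 = −[(-0.30)(0.55) − (0.00)(-0.20)] = 0.1650
  C_22 = (0.80)(0.55) − (0.00)(-0.15) = 0.4400
  C_23 = −[(0.80)(-0.20) − (-0.30)(-0.15)] = 0.2050
  C_31 = (-0.30)(-0.15) − (0.00)(0.60) = 0.0450
  C_32 = −[(0.80)(-0.15) − (0.00)(-0.35)] = 0.1200
  C_33 = (0.80)(0.60) − (-0.30)(-0.35) = 0.3750
det(I−A) = Σ_j (I−A)_1j·C_1j = (0.80)(0.3000) + (-0.30)(0.2150) + (0.00)(0.1600) = 0.1755
adj(I−A) = Cᵀ =
  [ 0.3000   0.1650   0.0450]
  [ 0.2150   0.4400   0.1200]
  [ 0.1600   0.2050   0.3750]
(I − A)⁻¹ = adj(I−A) / det(I−A) ≈
  [   1.7094     0.9402     0.2564]
  [   1.2251     2.5071     0.6838]
  [   0.9117     1.1681     2.1368]
Δx = (I − A)⁻¹ Δd with Δd having -30 in the Healthcare component and 0 elsewhere.
So Δx_2 = L_22 · (-30), where L_22 = adj(I−A)_22 / det(I−A) = 0.4400 / 0.1755.
Δx_2 = 0.4400 × (-30) / 0.1755 = -13.20 / 0.1755 ≈ -75.2.

Δx_2 = -75.2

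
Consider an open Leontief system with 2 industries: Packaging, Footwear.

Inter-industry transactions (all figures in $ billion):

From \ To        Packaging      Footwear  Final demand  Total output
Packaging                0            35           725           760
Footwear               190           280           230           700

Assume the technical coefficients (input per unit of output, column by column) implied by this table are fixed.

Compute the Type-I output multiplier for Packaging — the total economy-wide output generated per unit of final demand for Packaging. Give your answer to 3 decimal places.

Technical coefficients a_ij = z_ij / X_j:
  a_PP = 0/760 = 0.00, a_FP = 190/760 = 0.25
  a_PF = 35/700 = 0.05, a_FF = 280/700 = 0.40
I − A =
  [   1.00    -0.05]
  [  -0.25     0.60]
det(I−A) = (1.00)(0.60) − (-0.05)(-0.25) = 0.5875
adj(I−A) = [[0.60, 0.05], [0.25, 1.00]]
(I − A)⁻¹ = adj(I−A) / det(I−A) ≈
  [   1.0213     0.0851]
  [   0.4255     1.7021]
The output multiplier for sector j is the column-j sum of the Leontief inverse (I − A)⁻¹ = adj(I−A) / det(I−A).
Column P of adj(I−A): (0.60, 0.25); det(I−A) = 0.5875.
m_P = (0.60 + 0.25) / 0.5875 = 0.85 / 0.5875 ≈ 1.447.

m_P = 1.447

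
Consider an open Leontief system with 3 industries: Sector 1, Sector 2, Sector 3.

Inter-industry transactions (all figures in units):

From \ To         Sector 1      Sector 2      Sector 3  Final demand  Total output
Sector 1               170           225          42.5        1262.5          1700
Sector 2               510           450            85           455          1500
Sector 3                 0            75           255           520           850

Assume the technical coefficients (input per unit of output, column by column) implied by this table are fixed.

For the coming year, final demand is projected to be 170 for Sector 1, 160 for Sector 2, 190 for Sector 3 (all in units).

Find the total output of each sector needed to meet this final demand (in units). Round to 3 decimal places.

x_1 = 270.006, x_2 = 387.013, x_3 = 299.072

Technical coefficients a_ij = z_ij / X_j:
  a_11 = 170/1700 = 0.10, a_21 = 510/1700 = 0.30, a_31 = 0/1700 = 0.00
  a_12 = 225/1500 = 0.15, a_22 = 450/1500 = 0.30, a_32 = 75/1500 = 0.05
  a_13 = 42.5/850 = 0.05, a_23 = 85/850 = 0.10, a_33 = 255/850 = 0.30
I − A =
  [   0.90    -0.15    -0.05]
  [  -0.30     0.70    -0.10]
  [   0.00    -0.05     0.70]
Cofactors of I−A, C_ij = (−1)^(i+j)·(minor ij) (rows/columns in the sector order above):
  C_11 = (0.70)(0.70) − (-0.10)(-0.05) = 0.4850
  C_12 = −[(-0.30)(0.70) − (-0.10)(0.00)] = 0.2100
  C_13 = (-0.30)(-0.05) − (0.70)(0.00) = 0.0150
  C_21 = −[(-0.15)(0.70) − (-0.05)(-0.05)] = 0.1075
  C_22 = (0.90)(0.70) − (-0.05)(0.00) = 0.6300
  C_23 = −[(0.90)(-0.05) − (-0.15)(0.00)] = 0.0450
  C_31 = (-0.15)(-0.10) − (-0.05)(0.70) = 0.0500
  C_32 = −[(0.90)(-0.10) − (-0.05)(-0.30)] = 0.1050
  C_33 = (0.90)(0.70) − (-0.15)(-0.30) = 0.5850
det(I−A) = Σ_j (I−A)_1j·C_1j = (0.90)(0.4850) + (-0.15)(0.2100) + (-0.05)(0.0150) = 0.40425
adj(I−A) = Cᵀ =
  [ 0.4850   0.1075   0.0500]
  [ 0.2100   0.6300   0.1050]
  [ 0.0150   0.0450   0.5850]
(I − A)⁻¹ = adj(I−A) / det(I−A) ≈
  [   1.1998     0.2659     0.1237]
  [   0.5195     1.5584     0.2597]
  [   0.0371     0.1113     1.4471]
x = (I − A)⁻¹ d = adj(I−A)·d / det(I−A), with det(I−A) = 0.40425:
  x_1 = (0.4850·170 + 0.1075·160 + 0.0500·190) / 0.40425 = 109.15 / 0.40425 ≈ 270.006
  x_2 = (0.2100·170 + 0.6300·160 + 0.1050·190) / 0.40425 = 156.45 / 0.40425 ≈ 387.013
  x_3 = (0.0150·170 + 0.0450·160 + 0.5850·190) / 0.40425 = 120.90 / 0.40425 ≈ 299.072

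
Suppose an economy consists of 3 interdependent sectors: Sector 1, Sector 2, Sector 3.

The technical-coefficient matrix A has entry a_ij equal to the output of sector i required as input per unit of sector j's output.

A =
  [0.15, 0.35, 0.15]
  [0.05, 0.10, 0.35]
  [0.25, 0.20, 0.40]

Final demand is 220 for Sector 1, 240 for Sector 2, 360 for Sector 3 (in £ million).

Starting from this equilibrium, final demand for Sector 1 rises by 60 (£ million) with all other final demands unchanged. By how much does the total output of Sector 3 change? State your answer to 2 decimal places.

I − A =
  [   0.85    -0.35    -0.15]
  [  -0.05     0.90    -0.35]
  [  -0.25    -0.20     0.60]
Cofactors of I−A, C_ij = (−1)^(i+j)·(minor ij) (rows/columns in the sector order above):
  C_11 = (0.90)(0.60) − (-0.35)(-0.20) = 0.4700
  C_12 = −[(-0.05)(0.60) − (-0.35)(-0.25)] = 0.1175
  C_13 = (-0.05)(-0.20) − (0.90)(-0.25) = 0.2350
  C_21 = −[(-0.35)(0.60) − (-0.15)(-0.20)] = 0.2400
  C_22 = (0.85)(0.60) − (-0.15)(-0.25) = 0.4725
  C_23 = −[(0.85)(-0.20) − (-0.35)(-0.25)] = 0.2575
  C_31 = (-0.35)(-0.35) − (-0.15)(0.90) = 0.2575
  C_32 = −[(0.85)(-0.35) − (-0.15)(-0.05)] = 0.3050
  C_33 = (0.85)(0.90) − (-0.35)(-0.05) = 0.7475
det(I−A) = Σ_j (I−A)_1j·C_1j = (0.85)(0.4700) + (-0.35)(0.1175) + (-0.15)(0.2350) = 0.323125
adj(I−A) = Cᵀ =
  [ 0.4700   0.2400   0.2575]
  [ 0.1175   0.4725   0.3050]
  [ 0.2350   0.2575   0.7475]
(I − A)⁻¹ = adj(I−A) / det(I−A) ≈
  [   1.4545     0.7427     0.7969]
  [   0.3636     1.4623     0.9439]
  [   0.7273     0.7969     2.3133]
Δx = (I − A)⁻¹ Δd with Δd having +60 in the Sector 1 component and 0 elsewhere.
So Δx_3 = L_31 · (+60), where L_31 = adj(I−A)_31 / det(I−A) = 0.2350 / 0.323125.
Δx_3 = 0.2350 × (+60) / 0.323125 = 14.10 / 0.323125 ≈ 43.64.

Δx_3 = 43.64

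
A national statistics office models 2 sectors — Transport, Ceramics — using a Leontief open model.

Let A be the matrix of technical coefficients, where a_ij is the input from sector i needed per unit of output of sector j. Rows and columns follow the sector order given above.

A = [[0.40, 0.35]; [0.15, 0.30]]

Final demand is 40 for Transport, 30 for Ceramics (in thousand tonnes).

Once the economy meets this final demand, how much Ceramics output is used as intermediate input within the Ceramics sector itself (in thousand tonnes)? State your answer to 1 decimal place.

z_CC = 19.6

I − A =
  [   0.60    -0.35]
  [  -0.15     0.70]
det(I−A) = (0.60)(0.70) − (-0.35)(-0.15) = 0.3675
adj(I−A) = [[0.70, 0.35], [0.15, 0.60]]
(I − A)⁻¹ = adj(I−A) / det(I−A) ≈
  [   1.9048     0.9524]
  [   0.4082     1.6327]
First solve x = (I − A)⁻¹ d = adj(I−A)·d / det(I−A); in particular x_C = (0.15·40 + 0.60·30) / 0.3675 = 24.00 / 0.3675 ≈ 65.306.
Intermediate flow from C to C: z_CC = a_CC · x_C = 0.30 × 24.00 / 0.3675 = 7.20 / 0.3675 ≈ 19.6.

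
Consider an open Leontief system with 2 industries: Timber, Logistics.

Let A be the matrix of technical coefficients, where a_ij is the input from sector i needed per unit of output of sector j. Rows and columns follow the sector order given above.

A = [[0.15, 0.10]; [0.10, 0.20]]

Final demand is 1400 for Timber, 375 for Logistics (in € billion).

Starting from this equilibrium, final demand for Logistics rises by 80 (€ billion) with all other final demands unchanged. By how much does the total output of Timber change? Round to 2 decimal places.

I − A =
  [   0.85    -0.10]
  [  -0.10     0.80]
det(I−A) = (0.85)(0.80) − (-0.10)(-0.10) = 0.6700
adj(I−A) = [[0.80, 0.10], [0.10, 0.85]]
(I − A)⁻¹ = adj(I−A) / det(I−A) ≈
  [   1.1940     0.1493]
  [   0.1493     1.2687]
Δx = (I − A)⁻¹ Δd with Δd having +80 in the Logistics component and 0 elsewhere.
So Δx_1 = L_12 · (+80), where L_12 = adj(I−A)_12 / det(I−A) = 0.10 / 0.6700.
Δx_1 = 0.10 × (+80) / 0.6700 = 8.00 / 0.6700 ≈ 11.94.

Δx_1 = 11.94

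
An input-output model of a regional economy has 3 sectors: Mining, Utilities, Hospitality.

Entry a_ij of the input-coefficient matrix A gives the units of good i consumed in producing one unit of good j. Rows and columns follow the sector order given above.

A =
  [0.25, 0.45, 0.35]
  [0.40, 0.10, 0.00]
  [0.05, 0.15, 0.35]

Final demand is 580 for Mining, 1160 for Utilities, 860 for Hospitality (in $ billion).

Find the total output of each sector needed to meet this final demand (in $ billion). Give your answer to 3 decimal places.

I − A =
  [   0.75    -0.45    -0.35]
  [  -0.40     0.90     0.00]
  [  -0.05    -0.15     0.65]
Cofactors of I−A, C_ij = (−1)^(i+j)·(minor ij) (rows/columns in the sector order above):
  C_11 = (0.90)(0.65) − (0.00)(-0.15) = 0.5850
  C_12 = −[(-0.40)(0.65) − (0.00)(-0.05)] = 0.2600
  C_13 = (-0.40)(-0.15) − (0.90)(-0.05) = 0.1050
  C_21 = −[(-0.45)(0.65) − (-0.35)(-0.15)] = 0.3450
  C_22 = (0.75)(0.65) − (-0.35)(-0.05) = 0.4700
  C_23 = −[(0.75)(-0.15) − (-0.45)(-0.05)] = 0.1350
  C_31 = (-0.45)(0.00) − (-0.35)(0.90) = 0.3150
  C_32 = −[(0.75)(0.00) − (-0.35)(-0.40)] = 0.1400
  C_33 = (0.75)(0.90) − (-0.45)(-0.40) = 0.4950
det(I−A) = Σ_j (I−A)_1j·C_1j = (0.75)(0.5850) + (-0.45)(0.2600) + (-0.35)(0.1050) = 0.2850
adj(I−A) = Cᵀ =
  [ 0.5850   0.3450   0.3150]
  [ 0.2600   0.4700   0.1400]
  [ 0.1050   0.1350   0.4950]
(I − A)⁻¹ = adj(I−A) / det(I−A) ≈
  [   2.0526     1.2105     1.1053]
  [   0.9123     1.6491     0.4912]
  [   0.3684     0.4737     1.7368]
x = (I − A)⁻¹ d = adj(I−A)·d / det(I−A), with det(I−A) = 0.2850:
  x_M = (0.5850·580 + 0.3450·1160 + 0.3150·860) / 0.2850 = 1010.40 / 0.2850 ≈ 3545.263
  x_U = (0.2600·580 + 0.4700·1160 + 0.1400·860) / 0.2850 = 816.40 / 0.2850 ≈ 2864.561
  x_H = (0.1050·580 + 0.1350·1160 + 0.4950·860) / 0.2850 = 643.20 / 0.2850 ≈ 2256.842

x_M = 3545.263, x_U = 2864.561, x_H = 2256.842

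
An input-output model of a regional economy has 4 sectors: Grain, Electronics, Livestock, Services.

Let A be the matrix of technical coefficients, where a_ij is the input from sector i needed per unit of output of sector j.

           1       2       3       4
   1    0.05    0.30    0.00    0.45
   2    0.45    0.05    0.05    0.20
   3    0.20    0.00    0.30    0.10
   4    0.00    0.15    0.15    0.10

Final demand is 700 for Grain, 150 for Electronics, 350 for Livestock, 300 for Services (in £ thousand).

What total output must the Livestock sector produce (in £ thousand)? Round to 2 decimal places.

x_3 = 985.03

I − A =
  [   0.95    -0.30     0.00    -0.45]
  [  -0.45     0.95    -0.05    -0.20]
  [  -0.20     0.00     0.70    -0.10]
  [   0.00    -0.15    -0.15     0.90]
Compute the cofactors C_ij = (−1)^(i+j)·(3×3 minor ij) of I−A; the adjugate is their transpose:
adj(I−A) = Cᵀ =
  [ 0.562500   0.231750   0.090000   0.342750]
  [ 0.291750   0.570750   0.101625   0.284000]
  [ 0.171750   0.081750   0.631875   0.174250]
  [ 0.077250   0.108750   0.122250   0.534250]
det(I−A) = Σ_j (I−A)_1j·C_1j = (0.95)(0.562500) + (-0.30)(0.291750) + (0.00)(0.171750) + (-0.45)(0.077250) = 0.4120875
(I − A)⁻¹ = adj(I−A) / det(I−A) ≈
  [   1.3650     0.5624     0.2184     0.8317]
  [   0.7080     1.3850     0.2466     0.6892]
  [   0.4168     0.1984     1.5334     0.4228]
  [   0.1875     0.2639     0.2967     1.2964]
x = (I − A)⁻¹ d = adj(I−A)·d / det(I−A), with det(I−A) = 0.4120875:
  x_1 = (0.562500·700 + 0.231750·150 + 0.090000·350 + 0.342750·300) / 0.4120875 = 562.8375 / 0.4120875 ≈ 1365.82
  x_2 = (0.291750·700 + 0.570750·150 + 0.101625·350 + 0.284000·300) / 0.4120875 = 410.60625 / 0.4120875 ≈ 996.41
  x_3 = (0.171750·700 + 0.081750·150 + 0.631875·350 + 0.174250·300) / 0.4120875 = 405.91875 / 0.4120875 ≈ 985.03
  x_4 = (0.077250·700 + 0.108750·150 + 0.122250·350 + 0.534250·300) / 0.4120875 = 273.45 / 0.4120875 ≈ 663.57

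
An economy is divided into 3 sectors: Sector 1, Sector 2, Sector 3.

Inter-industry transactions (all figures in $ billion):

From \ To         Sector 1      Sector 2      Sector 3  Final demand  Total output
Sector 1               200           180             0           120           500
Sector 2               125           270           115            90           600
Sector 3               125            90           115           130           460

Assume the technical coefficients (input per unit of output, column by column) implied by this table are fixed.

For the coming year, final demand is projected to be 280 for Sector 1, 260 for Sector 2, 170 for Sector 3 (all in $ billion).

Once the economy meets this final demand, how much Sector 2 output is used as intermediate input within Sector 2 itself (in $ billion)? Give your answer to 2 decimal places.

Technical coefficients a_ij = z_ij / X_j:
  a_11 = 200/500 = 0.40, a_21 = 125/500 = 0.25, a_31 = 125/500 = 0.25
  a_12 = 180/600 = 0.30, a_22 = 270/600 = 0.45, a_32 = 90/600 = 0.15
  a_13 = 0/460 = 0.00, a_23 = 115/460 = 0.25, a_33 = 115/460 = 0.25
I − A =
  [   0.60    -0.30     0.00]
  [  -0.25     0.55    -0.25]
  [  -0.25    -0.15     0.75]
Cofactors of I−A, C_ij = (−1)^(i+j)·(minor ij) (rows/columns in the sector order above):
  C_11 = (0.55)(0.75) − (-0.25)(-0.15) = 0.3750
  C_12 = −[(-0.25)(0.75) − (-0.25)(-0.25)] = 0.2500
  C_13 = (-0.25)(-0.15) − (0.55)(-0.25) = 0.1750
  C_21 = −[(-0.30)(0.75) − (0.00)(-0.15)] = 0.2250
  C_22 = (0.60)(0.75) − (0.00)(-0.25) = 0.4500
  C_23 = −[(0.60)(-0.15) − (-0.30)(-0.25)] = 0.1650
  C_31 = (-0.30)(-0.25) − (0.00)(0.55) = 0.0750
  C_32 = −[(0.60)(-0.25) − (0.00)(-0.25)] = 0.1500
  C_33 = (0.60)(0.55) − (-0.30)(-0.25) = 0.2550
det(I−A) = Σ_j (I−A)_1j·C_1j = (0.60)(0.3750) + (-0.30)(0.2500) + (0.00)(0.1750) = 0.1500
adj(I−A) = Cᵀ =
  [ 0.3750   0.2250   0.0750]
  [ 0.2500   0.4500   0.1500]
  [ 0.1750   0.1650   0.2550]
(I − A)⁻¹ = adj(I−A) / det(I−A) ≈
  [   2.5000     1.5000     0.5000]
  [   1.6667     3.0000     1.0000]
  [   1.1667     1.1000     1.7000]
First solve x = (I − A)⁻¹ d = adj(I−A)·d / det(I−A); in particular x_2 = (0.2500·280 + 0.4500·260 + 0.1500·170) / 0.1500 = 212.50 / 0.1500 ≈ 1416.6667.
Intermediate flow from 2 to 2: z_22 = a_22 · x_2 = 0.45 × 212.50 / 0.1500 = 95.625 / 0.1500 = 637.50.

z_22 = 637.50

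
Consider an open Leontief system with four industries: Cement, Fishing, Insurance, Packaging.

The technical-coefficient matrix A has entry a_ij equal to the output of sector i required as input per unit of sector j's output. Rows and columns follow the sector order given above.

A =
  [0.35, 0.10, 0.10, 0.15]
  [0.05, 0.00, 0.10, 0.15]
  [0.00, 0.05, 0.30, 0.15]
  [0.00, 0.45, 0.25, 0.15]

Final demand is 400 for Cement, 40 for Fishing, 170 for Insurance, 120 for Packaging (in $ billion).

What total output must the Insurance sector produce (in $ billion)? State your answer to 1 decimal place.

x_I = 322.7

I − A =
  [   0.65    -0.10    -0.10    -0.15]
  [  -0.05     1.00    -0.10    -0.15]
  [   0.00    -0.05     0.70    -0.15]
  [   0.00    -0.45    -0.25     0.85]
Compute the cofactors C_ij = (−1)^(i+j)·(3×3 minor ij) of I−A; the adjugate is their transpose:
adj(I−A) = Cᵀ =
  [ 0.497375   0.115875   0.134750   0.132000]
  [ 0.027875   0.362375   0.085750   0.084000]
  [ 0.005500   0.071500   0.501000   0.102000]
  [ 0.016375   0.212875   0.192750   0.448000]
det(I−A) = Σ_j (I−A)_1j·C_1j = (0.65)(0.497375) + (-0.10)(0.027875) + (-0.10)(0.005500) + (-0.15)(0.016375) = 0.3175
(I − A)⁻¹ = adj(I−A) / det(I−A) ≈
  [   1.5665     0.3650     0.4244     0.4157]
  [   0.0878     1.1413     0.2701     0.2646]
  [   0.0173     0.2252     1.5780     0.3213]
  [   0.0516     0.6705     0.6071     1.4110]
x = (I − A)⁻¹ d = adj(I−A)·d / det(I−A), with det(I−A) = 0.3175:
  x_C = (0.497375·400 + 0.115875·40 + 0.134750·170 + 0.132000·120) / 0.3175 = 242.3325 / 0.3175 ≈ 763.3
  x_F = (0.027875·400 + 0.362375·40 + 0.085750·170 + 0.084000·120) / 0.3175 = 50.3025 / 0.3175 ≈ 158.4
  x_I = (0.005500·400 + 0.071500·40 + 0.501000·170 + 0.102000·120) / 0.3175 = 102.47 / 0.3175 ≈ 322.7
  x_P = (0.016375·400 + 0.212875·40 + 0.192750·170 + 0.448000·120) / 0.3175 = 101.5925 / 0.3175 ≈ 320.0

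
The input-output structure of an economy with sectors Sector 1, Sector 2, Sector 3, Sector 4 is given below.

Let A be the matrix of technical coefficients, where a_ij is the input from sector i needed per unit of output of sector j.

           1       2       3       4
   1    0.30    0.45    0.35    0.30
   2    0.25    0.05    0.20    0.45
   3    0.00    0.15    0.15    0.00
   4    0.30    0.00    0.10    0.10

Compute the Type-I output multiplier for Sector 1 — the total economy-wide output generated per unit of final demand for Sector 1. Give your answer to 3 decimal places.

m_1 = 5.012

I − A =
  [   0.70    -0.45    -0.35    -0.30]
  [  -0.25     0.95    -0.20    -0.45]
  [   0.00    -0.15     0.85     0.00]
  [  -0.30     0.00    -0.10     0.90]
Compute the cofactors C_ij = (−1)^(i+j)·(3×3 minor ij) of I−A; the adjugate is their transpose:
adj(I−A) = Cᵀ =
  [ 0.6930   0.3960   0.4290   0.4290]
  [ 0.3060   0.4590   0.2730   0.3315]
  [ 0.0540   0.0810   0.3510   0.0585]
  [ 0.2370   0.1410   0.1820   0.4355]
det(I−A) = Σ_j (I−A)_1j·C_1j = (0.70)(0.6930) + (-0.45)(0.3060) + (-0.35)(0.0540) + (-0.30)(0.2370) = 0.2574
(I − A)⁻¹ = adj(I−A) / det(I−A) ≈
  [   2.6923     1.5385     1.6667     1.6667]
  [   1.1888     1.7832     1.0606     1.2879]
  [   0.2098     0.3147     1.3636     0.2273]
  [   0.9207     0.5478     0.7071     1.6919]
The output multiplier for sector j is the column-j sum of the Leontief inverse (I − A)⁻¹ = adj(I−A) / det(I−A).
Column 1 of adj(I−A): (0.6930, 0.3060, 0.0540, 0.2370); det(I−A) = 0.2574.
m_1 = (0.6930 + 0.3060 + 0.0540 + 0.2370) / 0.2574 = 1.29 / 0.2574 ≈ 5.012.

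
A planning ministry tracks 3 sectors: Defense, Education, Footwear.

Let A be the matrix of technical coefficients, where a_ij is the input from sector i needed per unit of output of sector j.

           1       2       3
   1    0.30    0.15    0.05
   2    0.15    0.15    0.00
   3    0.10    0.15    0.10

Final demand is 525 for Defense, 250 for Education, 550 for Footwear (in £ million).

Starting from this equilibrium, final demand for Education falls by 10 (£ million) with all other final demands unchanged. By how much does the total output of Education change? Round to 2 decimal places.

Δx_2 = -12.26

I − A =
  [   0.70    -0.15    -0.05]
  [  -0.15     0.85     0.00]
  [  -0.10    -0.15     0.90]
Cofactors of I−A, C_ij = (−1)^(i+j)·(minor ij) (rows/columns in the sector order above):
  C_11 = (0.85)(0.90) − (0.00)(-0.15) = 0.7650
  C_12 = −[(-0.15)(0.90) − (0.00)(-0.10)] = 0.1350
  C_13 = (-0.15)(-0.15) − (0.85)(-0.10) = 0.1075
  C_21 = −[(-0.15)(0.90) − (-0.05)(-0.15)] = 0.1425
  C_22 = (0.70)(0.90) − (-0.05)(-0.10) = 0.6250
  C_23 = −[(0.70)(-0.15) − (-0.15)(-0.10)] = 0.1200
  C_31 = (-0.15)(0.00) − (-0.05)(0.85) = 0.0425
  C_32 = −[(0.70)(0.00) − (-0.05)(-0.15)] = 0.0075
  C_33 = (0.70)(0.85) − (-0.15)(-0.15) = 0.5725
det(I−A) = Σ_j (I−A)_1j·C_1j = (0.70)(0.7650) + (-0.15)(0.1350) + (-0.05)(0.1075) = 0.509875
adj(I−A) = Cᵀ =
  [ 0.7650   0.1425   0.0425]
  [ 0.1350   0.6250   0.0075]
  [ 0.1075   0.1200   0.5725]
(I − A)⁻¹ = adj(I−A) / det(I−A) ≈
  [   1.5004     0.2795     0.0834]
  [   0.2648     1.2258     0.0147]
  [   0.2108     0.2354     1.1228]
Δx = (I − A)⁻¹ Δd with Δd having -10 in the Education component and 0 elsewhere.
So Δx_2 = L_22 · (-10), where L_22 = adj(I−A)_22 / det(I−A) = 0.6250 / 0.509875.
Δx_2 = 0.6250 × (-10) / 0.509875 = -6.25 / 0.509875 ≈ -12.26.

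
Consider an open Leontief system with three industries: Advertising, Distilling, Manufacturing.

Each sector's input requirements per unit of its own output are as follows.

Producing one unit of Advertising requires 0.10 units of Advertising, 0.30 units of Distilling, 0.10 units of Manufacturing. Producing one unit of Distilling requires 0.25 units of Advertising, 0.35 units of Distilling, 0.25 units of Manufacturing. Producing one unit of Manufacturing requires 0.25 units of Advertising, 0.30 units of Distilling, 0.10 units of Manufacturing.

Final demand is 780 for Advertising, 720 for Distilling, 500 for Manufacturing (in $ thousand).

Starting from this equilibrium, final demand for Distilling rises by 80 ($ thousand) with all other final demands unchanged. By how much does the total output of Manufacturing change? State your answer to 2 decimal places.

I − A =
  [   0.90    -0.25    -0.25]
  [  -0.30     0.65    -0.30]
  [  -0.10    -0.25     0.90]
Cofactors of I−A, C_ij = (−1)^(i+j)·(minor ij) (rows/columns in the sector order above):
  C_11 = (0.65)(0.90) − (-0.30)(-0.25) = 0.5100
  C_12 = −[(-0.30)(0.90) − (-0.30)(-0.10)] = 0.3000
  C_13 = (-0.30)(-0.25) − (0.65)(-0.10) = 0.1400
  C_21 = −[(-0.25)(0.90) − (-0.25)(-0.25)] = 0.2875
  C_22 = (0.90)(0.90) − (-0.25)(-0.10) = 0.7850
  C_23 = −[(0.90)(-0.25) − (-0.25)(-0.10)] = 0.2500
  C_31 = (-0.25)(-0.30) − (-0.25)(0.65) = 0.2375
  C_32 = −[(0.90)(-0.30) − (-0.25)(-0.30)] = 0.3450
  C_33 = (0.90)(0.65) − (-0.25)(-0.30) = 0.5100
det(I−A) = Σ_j (I−A)_1j·C_1j = (0.90)(0.5100) + (-0.25)(0.3000) + (-0.25)(0.1400) = 0.3490
adj(I−A) = Cᵀ =
  [ 0.5100   0.2875   0.2375]
  [ 0.3000   0.7850   0.3450]
  [ 0.1400   0.2500   0.5100]
(I − A)⁻¹ = adj(I−A) / det(I−A) ≈
  [   1.4613     0.8238     0.6805]
  [   0.8596     2.2493     0.9885]
  [   0.4011     0.7163     1.4613]
Δx = (I − A)⁻¹ Δd with Δd having +80 in the Distilling component and 0 elsewhere.
So Δx_3 = L_32 · (+80), where L_32 = adj(I−A)_32 / det(I−A) = 0.2500 / 0.3490.
Δx_3 = 0.2500 × (+80) / 0.3490 = 20.00 / 0.3490 ≈ 57.31.

Δx_3 = 57.31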